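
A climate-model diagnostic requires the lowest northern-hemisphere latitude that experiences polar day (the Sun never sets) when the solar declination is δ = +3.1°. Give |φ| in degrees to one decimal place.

|φ| = 86.9°

Polar day requires cos H₀ = −tan φ tan δ ≤ −1, i.e. tan φ tan δ ≥ 1.
The boundary is |tan φ| · |tan δ| = 1, so |φ| = 90° − |δ| = 90° − 3.1° = 86.9° in the northern hemisphere.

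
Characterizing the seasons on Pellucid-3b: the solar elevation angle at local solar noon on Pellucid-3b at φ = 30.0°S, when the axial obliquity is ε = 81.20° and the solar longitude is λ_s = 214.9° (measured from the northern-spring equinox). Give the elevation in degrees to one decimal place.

85.6°

Solar declination: sin δ = sin ε · sin λ_s = sin 81.20° × sin 214.9° = -0.56541, so δ = -34.431°.
At local noon the hour angle is zero, so the zenith angle equals |φ − δ| = |-30.0° − (-34.431°)| = 4.431°.
Elevation = 90° − 4.431° = 85.6°.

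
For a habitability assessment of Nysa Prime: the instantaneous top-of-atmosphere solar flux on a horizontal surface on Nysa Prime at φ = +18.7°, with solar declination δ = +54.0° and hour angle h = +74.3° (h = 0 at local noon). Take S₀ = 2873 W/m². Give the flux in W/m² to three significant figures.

1.18e+03 W/m²

cos θ_z = sin φ sin δ + cos φ cos δ cos h = 0.259381 + 0.150658 = 0.410039.
Flux = S₀ · cos θ_z = 2873 × 0.410039 = 1178 W/m².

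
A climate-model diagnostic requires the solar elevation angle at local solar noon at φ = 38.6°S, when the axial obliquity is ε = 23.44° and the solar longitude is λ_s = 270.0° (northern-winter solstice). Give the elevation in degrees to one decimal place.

74.8°

Solar declination: sin δ = sin ε · sin λ_s = sin 23.44° × sin 270.0° = -0.39779, so δ = -23.440°.
At local noon the hour angle is zero, so the zenith angle equals |φ − δ| = |-38.6° − (-23.440°)| = 15.160°.
Elevation = 90° − 15.160° = 74.8°.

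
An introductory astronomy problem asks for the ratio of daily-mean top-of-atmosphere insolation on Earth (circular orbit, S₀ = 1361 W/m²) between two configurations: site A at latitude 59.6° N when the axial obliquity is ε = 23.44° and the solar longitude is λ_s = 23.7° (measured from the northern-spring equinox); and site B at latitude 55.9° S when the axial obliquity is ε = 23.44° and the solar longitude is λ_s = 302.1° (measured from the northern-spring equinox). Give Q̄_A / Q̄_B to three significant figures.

Q̄_A / Q̄_B ≈ 0.706

— Configuration A (φ=+59.6°):
Solar declination: sin δ = sin ε · sin λ_s = sin 23.44° × sin 23.7° = 0.15989, so δ = +9.201°.
cos H₀ = −tan(+59.6°) tan(+9.201°) = -0.2761, H₀ = 1.8505 rad.
Bracket: H₀ sin φ sin δ + cos φ cos δ sin H₀ = 1.8505×0.86251×0.15989 + 0.50603×0.98713×0.96114 = 0.255196 + 0.480106 = 0.735302.
Q̄ = (S₀/π) × [bracket] = (1361/π) × 0.735302 = 318.55 W/m².
— Configuration B (φ=-55.9°):
Solar declination: sin δ = sin ε · sin λ_s = sin 23.44° × sin 302.1° = -0.33698, so δ = -19.693°.
cos H₀ = −tan(-55.9°) tan(-19.693°) = -0.5286, H₀ = 2.1278 rad.
Bracket: H₀ sin φ sin δ + cos φ cos δ sin H₀ = 2.1278×-0.82806×-0.33698 + 0.56064×0.94151×0.84885 = 0.593741 + 0.448064 = 1.041805.
Q̄ = (S₀/π) × [bracket] = (1361/π) × 1.041805 = 451.33 W/m².
Ratio Q̄_A / Q̄_B = 318.55 / 451.33 = 0.7058.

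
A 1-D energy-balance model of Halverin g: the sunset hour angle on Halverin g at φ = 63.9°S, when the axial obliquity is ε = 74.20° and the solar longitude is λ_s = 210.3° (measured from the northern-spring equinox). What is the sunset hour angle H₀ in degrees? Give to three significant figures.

Solar declination: sin δ = sin ε · sin λ_s = sin 74.20° × sin 210.3° = -0.48547, so δ = -29.043°.
Sunrise equation: cos H₀ = −tan φ · tan δ = -1.1335 ≤ −1, so the host star never sets (polar day) and H₀ = π.

H₀ = 180°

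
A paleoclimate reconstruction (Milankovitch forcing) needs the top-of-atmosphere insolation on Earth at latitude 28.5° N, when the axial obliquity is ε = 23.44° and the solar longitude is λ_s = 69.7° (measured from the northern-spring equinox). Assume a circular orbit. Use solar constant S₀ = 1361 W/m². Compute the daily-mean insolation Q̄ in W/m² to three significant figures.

Q̄ ≈ 483 W/m²

Solar declination: sin δ = sin ε · sin λ_s = sin 23.44° × sin 69.7° = 0.37308, so δ = +21.906°.
cos H₀ = −tan(+28.5°) tan(+21.906°) = -0.2183, H₀ = 1.7909 rad.
Bracket: H₀ sin φ sin δ + cos φ cos δ sin H₀ = 1.7909×0.47716×0.37308 + 0.87882×0.92780×0.97587 = 0.318814 + 0.795694 = 1.114508.
Q̄ = (S₀/π) × [bracket] = (1361/π) × 1.114508 = 482.8 W/m².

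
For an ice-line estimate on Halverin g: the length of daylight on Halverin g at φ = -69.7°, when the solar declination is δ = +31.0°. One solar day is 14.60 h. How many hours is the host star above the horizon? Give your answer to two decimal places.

0.00 h

cos H₀ = −tan φ · tan δ = 1.6243 ≥ 1, so the host star never rises (polar night) and H₀ = 0.
Daylight = 2H₀/(2π) × 14.60 h = (0.0000/π) × 14.60 = 0.00 h.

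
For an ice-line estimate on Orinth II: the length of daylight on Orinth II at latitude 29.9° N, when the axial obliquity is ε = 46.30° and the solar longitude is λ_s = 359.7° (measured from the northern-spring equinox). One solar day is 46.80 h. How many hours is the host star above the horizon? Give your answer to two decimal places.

Solar declination: sin δ = sin ε · sin λ_s = sin 46.30° × sin 359.7° = -0.00379, so δ = -0.217°.
cos H₀ = −tan φ · tan δ = −tan(+29.9°) × tan(-0.217°) = 0.0022, so H₀ = 1.5686 rad = 89.88°.
Daylight = 2H₀/(2π) × 46.80 h = (1.5686/π) × 46.80 = 23.37 h.

23.37 h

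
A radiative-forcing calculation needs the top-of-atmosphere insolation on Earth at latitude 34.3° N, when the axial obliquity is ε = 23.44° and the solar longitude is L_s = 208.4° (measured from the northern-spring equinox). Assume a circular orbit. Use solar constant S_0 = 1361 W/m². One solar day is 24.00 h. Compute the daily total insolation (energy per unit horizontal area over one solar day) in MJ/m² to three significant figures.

24.4 MJ/m²

Solar declination: sin δ = sin ε · sin L_s = sin 23.44° × sin 208.4° = -0.18920, so δ = -10.906°.
cos h₀ = −tan(+34.3°) tan(-10.906°) = 0.1314, h₀ = 1.4390 rad.
Bracket: h₀ sin ϕ sin δ + cos ϕ cos δ sin h₀ = 1.4390×0.56353×-0.18920 + 0.82610×0.98194×0.99132 = -0.153426 + 0.804140 = 0.650714.
Q̄ = (S_0/π) × [bracket] = (1361/π) × 0.650714 = 281.90 W/m².
Daily total = Q̄ × 24.00 h × 3600 s/h = 281.90 × 24.00 × 3600 / 10⁶ = 24.36 MJ/m².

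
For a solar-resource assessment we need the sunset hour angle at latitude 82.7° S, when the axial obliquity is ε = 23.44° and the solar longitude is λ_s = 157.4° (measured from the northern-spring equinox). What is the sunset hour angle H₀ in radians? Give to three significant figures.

H₀ = 0.00 rad

Solar declination: sin δ = sin ε · sin λ_s = sin 23.44° × sin 157.4° = 0.15287, so δ = +8.793°.
cos H₀ = −tan φ · tan δ = 1.2075 ≥ 1, so the Sun never rises (polar night) and H₀ = 0.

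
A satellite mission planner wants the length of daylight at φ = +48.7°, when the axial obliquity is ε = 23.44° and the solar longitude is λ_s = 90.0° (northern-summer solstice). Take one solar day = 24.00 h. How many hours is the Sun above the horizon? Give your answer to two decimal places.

15.94 h

Solar declination: sin δ = sin ε · sin λ_s = sin 23.44° × sin 90.0° = 0.39779, so δ = +23.440°.
cos H₀ = −tan φ · tan δ = −tan(+48.7°) × tan(+23.440°) = -0.4935, so H₀ = 2.0869 rad = 119.57°.
Daylight = 2H₀/(2π) × 24.00 h = (2.0869/π) × 24.00 = 15.94 h.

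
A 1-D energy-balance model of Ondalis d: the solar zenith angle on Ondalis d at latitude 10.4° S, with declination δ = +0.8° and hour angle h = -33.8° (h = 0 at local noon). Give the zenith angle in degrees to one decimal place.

cos θ_z = sin ϕ sin δ + cos ϕ cos δ cos h = -0.002520 + 0.817253 = 0.814733.
θ_z = arccos(0.814733) = 35.4°.

θ_z = 35.4°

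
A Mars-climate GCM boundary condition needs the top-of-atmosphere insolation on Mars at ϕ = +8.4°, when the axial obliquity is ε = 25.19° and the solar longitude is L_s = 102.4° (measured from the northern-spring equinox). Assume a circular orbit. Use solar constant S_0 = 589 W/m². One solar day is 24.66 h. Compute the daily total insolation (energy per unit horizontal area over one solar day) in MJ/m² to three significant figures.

16.6 MJ/m²

Solar declination: sin δ = sin ε · sin L_s = sin 25.19° × sin 102.4° = 0.41569, so δ = +24.563°.
cos h₀ = −tan(+8.4°) tan(+24.563°) = -0.0675, h₀ = 1.6383 rad.
Bracket: h₀ sin ϕ sin δ + cos ϕ cos δ sin h₀ = 1.6383×0.14608×0.41569 + 0.98927×0.90951×0.99772 = 0.099484 + 0.897700 = 0.997184.
Q̄ = (S_0/π) × [bracket] = (589/π) × 0.997184 = 186.96 W/m².
Daily total = Q̄ × 24.66 h × 3600 s/h = 186.96 × 24.66 × 3600 / 10⁶ = 16.60 MJ/m².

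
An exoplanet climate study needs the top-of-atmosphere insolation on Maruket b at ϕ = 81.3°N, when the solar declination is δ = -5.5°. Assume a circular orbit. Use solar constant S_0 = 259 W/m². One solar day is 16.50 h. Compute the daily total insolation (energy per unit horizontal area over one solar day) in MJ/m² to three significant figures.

0.160 MJ/m²

cos h₀ = −tan(+81.3°) tan(-5.500°) = 0.6293, h₀ = 0.8902 rad.
Bracket: h₀ sin ϕ sin δ + cos ϕ cos δ sin h₀ = 0.8902×0.98849×-0.09585 + 0.15126×0.99540×0.77720 = -0.084344 + 0.117018 = 0.032674.
Q̄ = (S_0/π) × [bracket] = (259/π) × 0.032674 = 2.6937 W/m².
Daily total = Q̄ × 16.50 h × 3600 s/h = 2.6937 × 16.50 × 3600 / 10⁶ = 0.1600 MJ/m².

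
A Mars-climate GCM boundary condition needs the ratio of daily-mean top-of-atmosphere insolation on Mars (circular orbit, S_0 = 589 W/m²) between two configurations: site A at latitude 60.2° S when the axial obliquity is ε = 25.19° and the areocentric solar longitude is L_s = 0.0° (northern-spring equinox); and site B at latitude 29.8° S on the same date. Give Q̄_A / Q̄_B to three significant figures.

Q̄_A / Q̄_B ≈ 0.573

— Configuration A (ϕ=-60.2°):
sin δ = sin 25.19° × sin 0.0° = 0.00000, so δ = +0.000°.
cos h₀ = −tan(-60.2°) tan(+0.000°) = 0.0000, h₀ = 1.5708 rad.
Bracket: h₀ sin ϕ sin δ + cos ϕ cos δ sin h₀ = 1.5708×-0.86777×0.00000 + 0.49697×1.00000×1.00000 = -0.000000 + 0.496970 = 0.496970.
Q̄ = (S_0/π) × [bracket] = (589/π) × 0.496970 = 93.174 W/m².
— Configuration B (ϕ=-29.8°):
cos h₀ = −tan(-29.8°) tan(+0.000°) = 0.0000, h₀ = 1.5708 rad.
Bracket: h₀ sin ϕ sin δ + cos ϕ cos δ sin h₀ = 1.5708×-0.49697×0.00000 + 0.86777×1.00000×1.00000 = -0.000000 + 0.867770 = 0.867770.
Q̄ = (S_0/π) × [bracket] = (589/π) × 0.867770 = 162.69 W/m².
Ratio Q̄_A / Q̄_B = 93.174 / 162.69 = 0.5727.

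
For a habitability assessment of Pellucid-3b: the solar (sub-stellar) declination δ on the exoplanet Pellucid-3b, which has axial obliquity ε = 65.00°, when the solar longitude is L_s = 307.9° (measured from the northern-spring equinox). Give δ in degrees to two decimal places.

sin δ = sin ε · sin L_s = sin 65.00° × sin 307.9° = -0.715153.
δ = arcsin(-0.715153) = -45.66°.

δ = -45.66°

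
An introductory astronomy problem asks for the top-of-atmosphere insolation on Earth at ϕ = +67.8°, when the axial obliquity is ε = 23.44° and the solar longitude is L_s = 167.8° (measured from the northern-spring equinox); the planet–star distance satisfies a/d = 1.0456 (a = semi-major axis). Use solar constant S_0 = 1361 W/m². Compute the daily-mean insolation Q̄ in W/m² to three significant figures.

Q̄ ≈ 240 W/m²

Solar declination: sin δ = sin ε · sin L_s = sin 23.44° × sin 167.8° = 0.08406, so δ = +4.822°.
cos h₀ = −tan(+67.8°) tan(+4.822°) = -0.2067, h₀ = 1.7790 rad.
Bracket: h₀ sin ϕ sin δ + cos ϕ cos δ sin h₀ = 1.7790×0.92587×0.08406 + 0.37784×0.99646×0.97840 = 0.138457 + 0.368370 = 0.506827.
Inverse-square distance factor (a/d)² = 1.0456² = 1.093279.
Q̄ = (S_0/π) × 1.093279 × [bracket] = (1361/π) × 1.093279 × 0.506827 = 240.0 W/m².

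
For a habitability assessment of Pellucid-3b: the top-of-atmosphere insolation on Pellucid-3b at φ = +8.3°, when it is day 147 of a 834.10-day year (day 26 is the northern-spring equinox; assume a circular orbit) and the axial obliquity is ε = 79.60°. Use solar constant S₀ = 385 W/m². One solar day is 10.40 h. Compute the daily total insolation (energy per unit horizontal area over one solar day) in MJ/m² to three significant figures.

Solar longitude: λ_s = 360° × (147 − 26)/834.10 = 52.224°.
sin δ = sin 79.60° × sin 52.224° = 0.77743, so δ = +51.025°.
cos H₀ = −tan(+8.3°) tan(+51.025°) = -0.1803, H₀ = 1.7521 rad.
Bracket: H₀ sin φ sin δ + cos φ cos δ sin H₀ = 1.7521×0.14436×0.77743 + 0.98953×0.62897×0.98361 = 0.196638 + 0.612184 = 0.808822.
Q̄ = (S₀/π) × [bracket] = (385/π) × 0.808822 = 99.121 W/m².
Daily total = Q̄ × 10.40 h × 3600 s/h = 99.121 × 10.40 × 3600 / 10⁶ = 3.711 MJ/m².

3.71 MJ/m²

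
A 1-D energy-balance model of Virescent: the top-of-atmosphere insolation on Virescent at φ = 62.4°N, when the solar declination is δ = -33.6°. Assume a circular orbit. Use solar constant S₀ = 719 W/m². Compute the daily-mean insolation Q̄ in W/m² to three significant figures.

Q̄ ≈ 0.00 W/m²

cos H₀ = −tan(+62.4°) tan(-33.600°) = 1.2709 ≥ 1 ⇒ polar night, H₀ = 0 and Q̄ = 0.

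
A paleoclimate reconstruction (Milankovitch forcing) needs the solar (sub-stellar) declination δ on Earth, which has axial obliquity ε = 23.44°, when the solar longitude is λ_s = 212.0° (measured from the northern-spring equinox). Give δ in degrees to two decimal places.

sin δ = sin ε · sin λ_s = sin 23.44° × sin 212.0° = -0.210796.
δ = arcsin(-0.210796) = -12.17°.

δ = -12.17°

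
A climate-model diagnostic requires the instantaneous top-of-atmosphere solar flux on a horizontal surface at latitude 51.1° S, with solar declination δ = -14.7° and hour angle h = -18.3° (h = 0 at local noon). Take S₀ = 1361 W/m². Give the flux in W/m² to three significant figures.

1.05e+03 W/m²

cos θ_z = sin φ sin δ + cos φ cos δ cos h = 0.197485 + 0.576689 = 0.774174.
Flux = S₀ · cos θ_z = 1361 × 0.774174 = 1054 W/m².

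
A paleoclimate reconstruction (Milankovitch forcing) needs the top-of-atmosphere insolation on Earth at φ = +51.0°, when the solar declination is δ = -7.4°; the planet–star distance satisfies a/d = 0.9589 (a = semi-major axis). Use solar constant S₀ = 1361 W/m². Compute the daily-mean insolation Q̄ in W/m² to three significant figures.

cos H₀ = −tan(+51.0°) tan(-7.400°) = 0.1604, H₀ = 1.4097 rad.
Bracket: H₀ sin φ sin δ + cos φ cos δ sin H₀ = 1.4097×0.77715×-0.12880 + 0.62932×0.99167×0.98705 = -0.141107 + 0.615996 = 0.474889.
Inverse-square distance factor (a/d)² = 0.9589² = 0.919489.
Q̄ = (S₀/π) × 0.919489 × [bracket] = (1361/π) × 0.919489 × 0.474889 = 189.2 W/m².

Q̄ ≈ 189 W/m²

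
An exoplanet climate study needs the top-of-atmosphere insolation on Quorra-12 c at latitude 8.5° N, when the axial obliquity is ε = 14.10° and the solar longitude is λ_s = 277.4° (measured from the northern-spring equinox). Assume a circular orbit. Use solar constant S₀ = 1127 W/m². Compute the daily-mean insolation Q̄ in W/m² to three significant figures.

Q̄ ≈ 324 W/m²

Solar declination: sin δ = sin ε · sin λ_s = sin 14.10° × sin 277.4° = -0.24159, so δ = -13.980°.
cos H₀ = −tan(+8.5°) tan(-13.980°) = 0.0372, H₀ = 1.5336 rad.
Bracket: H₀ sin φ sin δ + cos φ cos δ sin H₀ = 1.5336×0.14781×-0.24159 + 0.98902×0.97038×0.99931 = -0.054764 + 0.959063 = 0.904299.
Q̄ = (S₀/π) × [bracket] = (1127/π) × 0.904299 = 324.4 W/m².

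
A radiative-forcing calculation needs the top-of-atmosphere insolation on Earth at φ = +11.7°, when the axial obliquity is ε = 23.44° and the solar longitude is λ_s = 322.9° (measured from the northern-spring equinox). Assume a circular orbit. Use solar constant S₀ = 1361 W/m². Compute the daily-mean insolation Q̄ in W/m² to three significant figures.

Solar declination: sin δ = sin ε · sin λ_s = sin 23.44° × sin 322.9° = -0.23995, so δ = -13.884°.
cos H₀ = −tan(+11.7°) tan(-13.884°) = 0.0512, H₀ = 1.5196 rad.
Bracket: H₀ sin φ sin δ + cos φ cos δ sin H₀ = 1.5196×0.20279×-0.23995 + 0.97922×0.97079×0.99869 = -0.073943 + 0.949372 = 0.875429.
Q̄ = (S₀/π) × [bracket] = (1361/π) × 0.875429 = 379.3 W/m².

Q̄ ≈ 379 W/m²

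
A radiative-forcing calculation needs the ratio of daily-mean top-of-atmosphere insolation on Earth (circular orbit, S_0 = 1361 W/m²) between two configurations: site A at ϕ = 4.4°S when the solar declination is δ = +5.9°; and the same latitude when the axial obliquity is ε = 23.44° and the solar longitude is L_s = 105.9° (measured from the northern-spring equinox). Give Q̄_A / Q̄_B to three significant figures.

— Configuration A (ϕ=-4.4°):
cos h₀ = −tan(-4.4°) tan(+5.900°) = 0.0080, h₀ = 1.5628 rad.
Bracket: h₀ sin ϕ sin δ + cos ϕ cos δ sin h₀ = 1.5628×-0.07672×0.10279 + 0.99705×0.99470×0.99997 = -0.012324 + 0.991736 = 0.979412.
Q̄ = (S_0/π) × [bracket] = (1361/π) × 0.979412 = 424.30 W/m².
— Configuration B (ϕ=-4.4°):
Solar declination: sin δ = sin ε · sin L_s = sin 23.44° × sin 105.9° = 0.38257, so δ = +22.493°.
cos h₀ = −tan(-4.4°) tan(+22.493°) = 0.0319, h₀ = 1.5389 rad.
Bracket: h₀ sin ϕ sin δ + cos ϕ cos δ sin h₀ = 1.5389×-0.07672×0.38257 + 0.99705×0.92393×0.99949 = -0.045168 + 0.920735 = 0.875567.
Q̄ = (S_0/π) × [bracket] = (1361/π) × 0.875567 = 379.31 W/m².
Ratio Q̄_A / Q̄_B = 424.30 / 379.31 = 1.119.

Q̄_A / Q̄_B ≈ 1.12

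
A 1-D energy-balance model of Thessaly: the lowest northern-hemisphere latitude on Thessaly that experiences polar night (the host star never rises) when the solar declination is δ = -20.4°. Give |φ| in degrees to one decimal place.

Polar night requires cos H₀ = −tan φ tan δ ≥ 1, i.e. tan φ tan δ ≤ −1.
The boundary is |tan φ| · |tan δ| = 1, so |φ| = 90° − |δ| = 90° − 20.4° = 69.6° in the northern hemisphere.

|φ| = 69.6°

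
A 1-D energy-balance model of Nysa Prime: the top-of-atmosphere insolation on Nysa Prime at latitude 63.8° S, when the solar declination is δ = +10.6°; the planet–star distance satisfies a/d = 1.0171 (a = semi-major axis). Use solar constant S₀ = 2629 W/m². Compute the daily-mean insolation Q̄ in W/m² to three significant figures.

Q̄ ≈ 179 W/m²

cos H₀ = −tan(-63.8°) tan(+10.600°) = 0.3803, H₀ = 1.1806 rad.
Bracket: H₀ sin φ sin δ + cos φ cos δ sin H₀ = 1.1806×-0.89726×0.18395 + 0.44151×0.98294×0.92485 = -0.194859 + 0.401364 = 0.206505.
Inverse-square distance factor (a/d)² = 1.0171² = 1.034492.
Q̄ = (S₀/π) × 1.034492 × [bracket] = (2629/π) × 1.034492 × 0.206505 = 178.8 W/m².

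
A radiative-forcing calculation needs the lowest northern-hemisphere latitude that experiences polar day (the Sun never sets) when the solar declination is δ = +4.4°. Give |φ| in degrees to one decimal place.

Polar day requires cos H₀ = −tan φ tan δ ≤ −1, i.e. tan φ tan δ ≥ 1.
The boundary is |tan φ| · |tan δ| = 1, so |φ| = 90° − |δ| = 90° − 4.4° = 85.6° in the northern hemisphere.

|φ| = 85.6°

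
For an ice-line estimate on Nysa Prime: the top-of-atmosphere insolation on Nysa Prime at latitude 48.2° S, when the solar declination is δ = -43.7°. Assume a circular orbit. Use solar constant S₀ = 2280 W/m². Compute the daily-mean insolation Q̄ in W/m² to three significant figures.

cos H₀ = −tan(-48.2°) tan(-43.700°) = -1.0688 ≤ −1 ⇒ polar day, H₀ = π.
Bracket: H₀ sin φ sin δ + cos φ cos δ sin H₀ = 3.1416×-0.74548×-0.69088 + 0.66653×0.72297×0.00000 = 1.618041 + 0.000000 = 1.618041.
Q̄ = (S₀/π) × [bracket] = (2280/π) × 1.618041 = 1174 W/m².

Q̄ ≈ 1.17e+03 W/m²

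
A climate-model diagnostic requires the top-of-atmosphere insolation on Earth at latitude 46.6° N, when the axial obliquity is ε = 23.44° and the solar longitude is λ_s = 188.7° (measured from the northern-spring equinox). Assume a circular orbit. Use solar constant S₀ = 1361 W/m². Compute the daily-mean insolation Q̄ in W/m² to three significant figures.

Solar declination: sin δ = sin ε · sin λ_s = sin 23.44° × sin 188.7° = -0.06017, so δ = -3.450°.
cos H₀ = −tan(+46.6°) tan(-3.450°) = 0.0637, H₀ = 1.5070 rad.
Bracket: H₀ sin φ sin δ + cos φ cos δ sin H₀ = 1.5070×0.72657×-0.06017 + 0.68709×0.99819×0.99797 = -0.065883 + 0.684454 = 0.618571.
Q̄ = (S₀/π) × [bracket] = (1361/π) × 0.618571 = 268.0 W/m².

Q̄ ≈ 268 W/m²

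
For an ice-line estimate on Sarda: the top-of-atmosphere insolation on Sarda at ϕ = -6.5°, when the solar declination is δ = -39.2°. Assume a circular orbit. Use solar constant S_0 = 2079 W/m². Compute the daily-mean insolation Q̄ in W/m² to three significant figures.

Q̄ ≈ 586 W/m²

cos h₀ = −tan(-6.5°) tan(-39.200°) = -0.0929, h₀ = 1.6639 rad.
Bracket: h₀ sin ϕ sin δ + cos ϕ cos δ sin h₀ = 1.6639×-0.11320×-0.63203 + 0.99357×0.77494×0.99567 = 0.119045 + 0.766623 = 0.885668.
Q̄ = (S_0/π) × [bracket] = (2079/π) × 0.885668 = 586.1 W/m².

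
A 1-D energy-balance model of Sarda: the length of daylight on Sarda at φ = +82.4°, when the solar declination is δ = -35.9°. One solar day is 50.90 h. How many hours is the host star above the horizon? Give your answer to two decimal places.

0.00 h

cos H₀ = −tan φ · tan δ = 5.4252 ≥ 1, so the host star never rises (polar night) and H₀ = 0.
Daylight = 2H₀/(2π) × 50.90 h = (0.0000/π) × 50.90 = 0.00 h.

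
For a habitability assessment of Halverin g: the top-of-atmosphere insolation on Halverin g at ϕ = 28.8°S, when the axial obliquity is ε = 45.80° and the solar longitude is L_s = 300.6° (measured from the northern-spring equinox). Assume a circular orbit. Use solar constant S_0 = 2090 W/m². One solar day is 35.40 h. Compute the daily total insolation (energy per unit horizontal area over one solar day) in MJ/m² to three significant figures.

Solar declination: sin δ = sin ε · sin L_s = sin 45.80° × sin 300.6° = -0.61708, so δ = -38.103°.
cos h₀ = −tan(-28.8°) tan(-38.103°) = -0.4311, h₀ = 2.0165 rad.
Bracket: h₀ sin ϕ sin δ + cos ϕ cos δ sin h₀ = 2.0165×-0.48175×-0.61708 + 0.87631×0.78690×0.90230 = 0.599462 + 0.622198 = 1.221660.
Q̄ = (S_0/π) × [bracket] = (2090/π) × 1.221660 = 812.73 W/m².
Daily total = Q̄ × 35.40 h × 3600 s/h = 812.73 × 35.40 × 3600 / 10⁶ = 103.6 MJ/m².

104 MJ/m²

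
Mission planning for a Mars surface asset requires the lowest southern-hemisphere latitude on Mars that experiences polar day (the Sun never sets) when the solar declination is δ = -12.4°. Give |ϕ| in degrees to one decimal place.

Polar day requires cos h₀ = −tan ϕ tan δ ≤ −1, i.e. tan ϕ tan δ ≥ 1.
The boundary is |tan ϕ| · |tan δ| = 1, so |ϕ| = 90° − |δ| = 90° − 12.4° = 77.6° in the southern hemisphere.

|ϕ| = 77.6°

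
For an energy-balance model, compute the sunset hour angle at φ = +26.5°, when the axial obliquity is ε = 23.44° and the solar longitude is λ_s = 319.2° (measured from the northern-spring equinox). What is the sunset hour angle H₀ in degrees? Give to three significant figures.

Solar declination: sin δ = sin ε · sin λ_s = sin 23.44° × sin 319.2° = -0.25992, so δ = -15.066°.
cos H₀ = −tan φ · tan δ = −tan(+26.5°) × tan(-15.066°) = 0.1342, so H₀ = 1.4362 rad = 82.29°.

H₀ = 82.3°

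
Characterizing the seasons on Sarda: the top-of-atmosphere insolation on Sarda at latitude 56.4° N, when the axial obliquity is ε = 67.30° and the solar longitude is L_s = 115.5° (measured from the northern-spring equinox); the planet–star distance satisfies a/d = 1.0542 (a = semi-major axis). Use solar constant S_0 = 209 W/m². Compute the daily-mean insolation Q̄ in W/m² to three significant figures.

Solar declination: sin δ = sin ε · sin L_s = sin 67.30° × sin 115.5° = 0.83267, so δ = +56.374°.
cos h₀ = −tan(+56.4°) tan(+56.374°) = -2.2632 ≤ −1 ⇒ polar day, h₀ = π.
Bracket: h₀ sin ϕ sin δ + cos ϕ cos δ sin h₀ = 3.1416×0.83292×0.83267 + 0.55339×0.55377×0.00000 = 2.178849 + 0.000000 = 2.178849.
Inverse-square distance factor (a/d)² = 1.0542² = 1.111338.
Q̄ = (S_0/π) × 1.111338 × [bracket] = (209/π) × 1.111338 × 2.178849 = 161.1 W/m².

Q̄ ≈ 161 W/m²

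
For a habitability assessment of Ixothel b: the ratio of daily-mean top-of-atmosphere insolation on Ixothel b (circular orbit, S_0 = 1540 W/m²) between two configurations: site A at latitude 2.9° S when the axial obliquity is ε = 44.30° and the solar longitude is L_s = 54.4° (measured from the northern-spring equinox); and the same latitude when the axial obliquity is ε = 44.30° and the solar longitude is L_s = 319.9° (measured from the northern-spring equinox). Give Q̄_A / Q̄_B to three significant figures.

Q̄_A / Q̄_B ≈ 0.838

— Configuration A (ϕ=-2.9°):
Solar declination: sin δ = sin ε · sin L_s = sin 44.30° × sin 54.4° = 0.56788, so δ = +34.603°.
cos h₀ = −tan(-2.9°) tan(+34.603°) = 0.0349, h₀ = 1.5358 rad.
Bracket: h₀ sin ϕ sin δ + cos ϕ cos δ sin h₀ = 1.5358×-0.05059×0.56788 + 0.99872×0.82311×0.99939 = -0.044122 + 0.821555 = 0.777433.
Q̄ = (S_0/π) × [bracket] = (1540/π) × 0.777433 = 381.10 W/m².
— Configuration B (ϕ=-2.9°):
Solar declination: sin δ = sin ε · sin L_s = sin 44.30° × sin 319.9° = -0.44987, so δ = -26.735°.
cos h₀ = −tan(-2.9°) tan(-26.735°) = -0.0255, h₀ = 1.5963 rad.
Bracket: h₀ sin ϕ sin δ + cos ϕ cos δ sin h₀ = 1.5963×-0.05059×-0.44987 + 0.99872×0.89310×0.99967 = 0.036330 + 0.891662 = 0.927992.
Q̄ = (S_0/π) × [bracket] = (1540/π) × 0.927992 = 454.90 W/m².
Ratio Q̄_A / Q̄_B = 381.10 / 454.90 = 0.8378.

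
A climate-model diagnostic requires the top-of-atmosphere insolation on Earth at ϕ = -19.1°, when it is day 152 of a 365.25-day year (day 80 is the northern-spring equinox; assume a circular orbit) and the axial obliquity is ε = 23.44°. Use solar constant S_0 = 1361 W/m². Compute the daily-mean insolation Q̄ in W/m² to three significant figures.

Q̄ ≈ 299 W/m²

Solar longitude: L_s = 360° × (152 − 80)/365.25 = 70.965°.
sin δ = sin 23.44° × sin 70.965° = 0.37604, so δ = +22.088°.
cos h₀ = −tan(-19.1°) tan(+22.088°) = 0.1405, h₀ = 1.4298 rad.
Bracket: h₀ sin ϕ sin δ + cos ϕ cos δ sin h₀ = 1.4298×-0.32722×0.37604 + 0.94495×0.92660×0.99008 = -0.175934 + 0.866905 = 0.690971.
Q̄ = (S_0/π) × [bracket] = (1361/π) × 0.690971 = 299.3 W/m².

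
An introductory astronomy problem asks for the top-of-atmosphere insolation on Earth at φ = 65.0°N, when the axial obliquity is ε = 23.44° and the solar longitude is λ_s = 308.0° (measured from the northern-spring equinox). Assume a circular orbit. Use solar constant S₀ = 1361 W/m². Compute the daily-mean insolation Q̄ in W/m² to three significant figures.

Q̄ ≈ 26.3 W/m²

Solar declination: sin δ = sin ε · sin λ_s = sin 23.44° × sin 308.0° = -0.31346, so δ = -18.268°.
cos H₀ = −tan(+65.0°) tan(-18.268°) = 0.7079, H₀ = 0.7843 rad.
Bracket: H₀ sin φ sin δ + cos φ cos δ sin H₀ = 0.7843×0.90631×-0.31346 + 0.42262×0.94960×0.70631 = -0.222813 + 0.283456 = 0.060643.
Q̄ = (S₀/π) × [bracket] = (1361/π) × 0.060643 = 26.27 W/m².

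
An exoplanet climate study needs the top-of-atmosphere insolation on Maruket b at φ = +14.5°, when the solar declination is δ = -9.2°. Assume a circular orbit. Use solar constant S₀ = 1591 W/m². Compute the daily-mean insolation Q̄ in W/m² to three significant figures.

cos H₀ = −tan(+14.5°) tan(-9.200°) = 0.0419, H₀ = 1.5289 rad.
Bracket: H₀ sin φ sin δ + cos φ cos δ sin H₀ = 1.5289×0.25038×-0.15988 + 0.96815×0.98714×0.99912 = -0.061203 + 0.954859 = 0.893656.
Q̄ = (S₀/π) × [bracket] = (1591/π) × 0.893656 = 452.6 W/m².

Q̄ ≈ 453 W/m²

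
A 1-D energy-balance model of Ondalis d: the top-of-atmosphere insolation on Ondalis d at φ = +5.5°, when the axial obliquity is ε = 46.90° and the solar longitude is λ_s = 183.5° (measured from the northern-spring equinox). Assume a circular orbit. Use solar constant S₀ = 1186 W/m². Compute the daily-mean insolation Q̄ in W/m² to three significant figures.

Q̄ ≈ 373 W/m²

Solar declination: sin δ = sin ε · sin λ_s = sin 46.90° × sin 183.5° = -0.04458, so δ = -2.555°.
cos H₀ = −tan(+5.5°) tan(-2.555°) = 0.0043, H₀ = 1.5665 rad.
Bracket: H₀ sin φ sin δ + cos φ cos δ sin H₀ = 1.5665×0.09585×-0.04458 + 0.99540×0.99901×0.99999 = -0.006694 + 0.994405 = 0.987711.
Q̄ = (S₀/π) × [bracket] = (1186/π) × 0.987711 = 372.9 W/m².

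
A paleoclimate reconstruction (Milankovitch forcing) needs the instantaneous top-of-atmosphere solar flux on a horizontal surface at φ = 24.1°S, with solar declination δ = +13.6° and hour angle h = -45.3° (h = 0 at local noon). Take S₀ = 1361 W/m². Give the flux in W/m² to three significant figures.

719 W/m²

cos θ_z = sin φ sin δ + cos φ cos δ cos h = -0.096016 + 0.624079 = 0.528063.
Flux = S₀ · cos θ_z = 1361 × 0.528063 = 718.7 W/m².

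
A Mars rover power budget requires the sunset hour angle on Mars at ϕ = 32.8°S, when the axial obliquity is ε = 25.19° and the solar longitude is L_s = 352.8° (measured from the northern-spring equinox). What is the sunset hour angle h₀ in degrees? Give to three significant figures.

h₀ = 92.0°

Solar declination: sin δ = sin ε · sin L_s = sin 25.19° × sin 352.8° = -0.05334, so δ = -3.058°.
cos h₀ = −tan ϕ · tan δ = −tan(-32.8°) × tan(-3.058°) = -0.0344, so h₀ = 1.6052 rad = 91.97°.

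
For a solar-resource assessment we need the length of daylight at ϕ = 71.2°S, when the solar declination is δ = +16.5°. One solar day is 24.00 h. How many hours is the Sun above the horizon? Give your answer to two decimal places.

cos h₀ = −tan ϕ · tan δ = −tan(-71.2°) × tan(+16.500°) = 0.8701, so h₀ = 0.5153 rad = 29.53°.
Daylight = 2h₀/(2π) × 24.00 h = (0.5153/π) × 24.00 = 3.94 h.

3.94 h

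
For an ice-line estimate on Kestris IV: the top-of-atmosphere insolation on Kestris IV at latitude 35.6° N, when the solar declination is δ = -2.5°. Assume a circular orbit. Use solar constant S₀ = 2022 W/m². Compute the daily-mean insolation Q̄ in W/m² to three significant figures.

cos H₀ = −tan(+35.6°) tan(-2.500°) = 0.0313, H₀ = 1.5395 rad.
Bracket: H₀ sin φ sin δ + cos φ cos δ sin H₀ = 1.5395×0.58212×-0.04362 + 0.81310×0.99905×0.99951 = -0.039091 + 0.811930 = 0.772839.
Q̄ = (S₀/π) × [bracket] = (2022/π) × 0.772839 = 497.4 W/m².

Q̄ ≈ 497 W/m²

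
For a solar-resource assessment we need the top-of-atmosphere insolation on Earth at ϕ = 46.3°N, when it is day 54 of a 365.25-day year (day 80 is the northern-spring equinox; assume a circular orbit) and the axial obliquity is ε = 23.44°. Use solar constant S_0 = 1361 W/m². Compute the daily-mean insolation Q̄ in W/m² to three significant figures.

Q̄ ≈ 215 W/m²

Solar longitude: L_s = 360° × (54 − 80)/365.25 = -25.626°, i.e. -25.626° + 360° = 334.374°.
sin δ = sin 23.44° × sin 334.374° = -0.17204, so δ = -9.907°.
cos h₀ = −tan(+46.3°) tan(-9.907°) = 0.1828, h₀ = 1.3870 rad.
Bracket: h₀ sin ϕ sin δ + cos ϕ cos δ sin h₀ = 1.3870×0.72297×-0.17204 + 0.69088×0.98509×0.98316 = -0.172515 + 0.669118 = 0.496603.
Q̄ = (S_0/π) × [bracket] = (1361/π) × 0.496603 = 215.1 W/m².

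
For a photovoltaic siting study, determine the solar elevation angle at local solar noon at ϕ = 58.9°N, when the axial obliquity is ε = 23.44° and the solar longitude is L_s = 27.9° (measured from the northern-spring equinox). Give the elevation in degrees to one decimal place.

41.8°

Solar declination: sin δ = sin ε · sin L_s = sin 23.44° × sin 27.9° = 0.18614, so δ = +10.727°.
At local noon the hour angle is zero, so the zenith angle equals |ϕ − δ| = |+58.9° − (+10.727°)| = 48.173°.
Elevation = 90° − 48.173° = 41.8°.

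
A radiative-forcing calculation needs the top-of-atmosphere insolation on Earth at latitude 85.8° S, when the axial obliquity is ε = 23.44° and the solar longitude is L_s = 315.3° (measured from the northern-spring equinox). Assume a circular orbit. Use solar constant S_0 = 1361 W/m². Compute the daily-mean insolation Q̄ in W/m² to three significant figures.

Q̄ ≈ 380 W/m²

Solar declination: sin δ = sin ε · sin L_s = sin 23.44° × sin 315.3° = -0.27980, so δ = -16.248°.
cos h₀ = −tan(-85.8°) tan(-16.248°) = -3.9687 ≤ −1 ⇒ polar day, h₀ = π.
Bracket: h₀ sin ϕ sin δ + cos ϕ cos δ sin h₀ = 3.1416×-0.99731×-0.27980 + 0.07324×0.96006×0.00000 = 0.876655 + 0.000000 = 0.876655.
Q̄ = (S_0/π) × [bracket] = (1361/π) × 0.876655 = 379.8 W/m².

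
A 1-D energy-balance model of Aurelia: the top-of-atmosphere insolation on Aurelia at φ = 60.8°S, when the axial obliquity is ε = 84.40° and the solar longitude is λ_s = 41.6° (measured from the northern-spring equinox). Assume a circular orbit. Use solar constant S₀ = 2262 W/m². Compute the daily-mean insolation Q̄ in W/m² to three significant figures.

Q̄ ≈ 0.00 W/m²

Solar declination: sin δ = sin ε · sin λ_s = sin 84.40° × sin 41.6° = 0.66076, so δ = +41.358°.
cos H₀ = −tan(-60.8°) tan(+41.358°) = 1.5751 ≥ 1 ⇒ polar night, H₀ = 0 and Q̄ = 0.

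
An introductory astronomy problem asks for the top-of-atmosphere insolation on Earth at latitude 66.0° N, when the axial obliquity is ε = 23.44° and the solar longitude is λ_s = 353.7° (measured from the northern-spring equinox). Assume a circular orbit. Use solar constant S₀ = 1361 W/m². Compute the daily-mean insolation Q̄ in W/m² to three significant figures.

Q̄ ≈ 150 W/m²

Solar declination: sin δ = sin ε · sin λ_s = sin 23.44° × sin 353.7° = -0.04365, so δ = -2.502°.
cos H₀ = −tan(+66.0°) tan(-2.502°) = 0.0981, H₀ = 1.4725 rad.
Bracket: H₀ sin φ sin δ + cos φ cos δ sin H₀ = 1.4725×0.91355×-0.04365 + 0.40674×0.99905×0.99517 = -0.058718 + 0.404391 = 0.345673.
Q̄ = (S₀/π) × [bracket] = (1361/π) × 0.345673 = 149.8 W/m².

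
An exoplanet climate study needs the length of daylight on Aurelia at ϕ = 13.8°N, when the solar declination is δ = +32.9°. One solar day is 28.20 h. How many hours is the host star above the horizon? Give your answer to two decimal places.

15.53 h

cos h₀ = −tan ϕ · tan δ = −tan(+13.8°) × tan(+32.900°) = -0.1589, so h₀ = 1.7304 rad = 99.14°.
Daylight = 2h₀/(2π) × 28.20 h = (1.7304/π) × 28.20 = 15.53 h.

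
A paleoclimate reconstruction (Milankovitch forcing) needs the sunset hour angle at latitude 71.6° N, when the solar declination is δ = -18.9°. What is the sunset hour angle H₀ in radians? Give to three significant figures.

cos H₀ = −tan φ · tan δ = 1.0292 ≥ 1, so the Sun never rises (polar night) and H₀ = 0.

H₀ = 0.00 rad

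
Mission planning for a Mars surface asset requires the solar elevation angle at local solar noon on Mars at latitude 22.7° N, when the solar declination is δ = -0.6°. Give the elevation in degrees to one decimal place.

66.7°

At local noon the hour angle is zero, so the zenith angle equals |ϕ − δ| = |+22.7° − (-0.600°)| = 23.300°.
Elevation = 90° − 23.300° = 66.7°.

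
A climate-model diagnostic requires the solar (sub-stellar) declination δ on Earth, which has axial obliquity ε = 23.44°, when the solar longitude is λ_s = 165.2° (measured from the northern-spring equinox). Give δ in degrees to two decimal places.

δ = +5.83°

sin δ = sin ε · sin λ_s = sin 23.44° × sin 165.2° = 0.101613.
δ = arcsin(0.101613) = +5.83°.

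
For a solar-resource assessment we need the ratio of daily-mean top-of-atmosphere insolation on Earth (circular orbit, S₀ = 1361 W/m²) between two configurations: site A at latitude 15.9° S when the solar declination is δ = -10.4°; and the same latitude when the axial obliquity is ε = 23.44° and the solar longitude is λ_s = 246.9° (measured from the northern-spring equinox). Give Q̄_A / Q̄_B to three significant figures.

— Configuration A (φ=-15.9°):
cos H₀ = −tan(-15.9°) tan(-10.400°) = -0.0523, H₀ = 1.6231 rad.
Bracket: H₀ sin φ sin δ + cos φ cos δ sin H₀ = 1.6231×-0.27396×-0.18052 + 0.96174×0.98357×0.99863 = 0.080271 + 0.944643 = 1.024914.
Q̄ = (S₀/π) × [bracket] = (1361/π) × 1.024914 = 444.01 W/m².
— Configuration B (φ=-15.9°):
Solar declination: sin δ = sin ε · sin λ_s = sin 23.44° × sin 246.9° = -0.36589, so δ = -21.463°.
cos H₀ = −tan(-15.9°) tan(-21.463°) = -0.1120, H₀ = 1.6830 rad.
Bracket: H₀ sin φ sin δ + cos φ cos δ sin H₀ = 1.6830×-0.27396×-0.36589 + 0.96174×0.93066×0.99371 = 0.168703 + 0.889423 = 1.058126.
Q̄ = (S₀/π) × [bracket] = (1361/π) × 1.058126 = 458.40 W/m².
Ratio Q̄_A / Q̄_B = 444.01 / 458.40 = 0.9686.

Q̄_A / Q̄_B ≈ 0.969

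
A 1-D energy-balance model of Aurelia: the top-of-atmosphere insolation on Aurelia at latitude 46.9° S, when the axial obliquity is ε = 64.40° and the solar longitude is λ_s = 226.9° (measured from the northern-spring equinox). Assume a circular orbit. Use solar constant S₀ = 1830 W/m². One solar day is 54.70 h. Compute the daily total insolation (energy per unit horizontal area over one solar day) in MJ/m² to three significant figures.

Solar declination: sin δ = sin ε · sin λ_s = sin 64.40° × sin 226.9° = -0.65848, so δ = -41.184°.
cos H₀ = −tan(-46.9°) tan(-41.184°) = -0.9350, H₀ = 2.7790 rad.
Bracket: H₀ sin φ sin δ + cos φ cos δ sin H₀ = 2.7790×-0.73016×-0.65848 + 0.68327×0.75259×0.35466 = 1.336131 + 0.182374 = 1.518505.
Q̄ = (S₀/π) × [bracket] = (1830/π) × 1.518505 = 884.54 W/m².
Daily total = Q̄ × 54.70 h × 3600 s/h = 884.54 × 54.70 × 3600 / 10⁶ = 174.2 MJ/m².

174 MJ/m²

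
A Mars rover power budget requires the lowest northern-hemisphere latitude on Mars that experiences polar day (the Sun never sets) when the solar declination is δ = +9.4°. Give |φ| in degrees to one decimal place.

Polar day requires cos H₀ = −tan φ tan δ ≤ −1, i.e. tan φ tan δ ≥ 1.
The boundary is |tan φ| · |tan δ| = 1, so |φ| = 90° − |δ| = 90° − 9.4° = 80.6° in the northern hemisphere.

|φ| = 80.6°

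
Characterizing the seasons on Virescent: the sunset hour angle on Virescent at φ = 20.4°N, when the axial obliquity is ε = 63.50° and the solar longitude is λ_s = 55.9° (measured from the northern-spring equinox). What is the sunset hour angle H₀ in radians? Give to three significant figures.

Solar declination: sin δ = sin ε · sin λ_s = sin 63.50° × sin 55.9° = 0.74106, so δ = +47.822°.
cos H₀ = −tan φ · tan δ = −tan(+20.4°) × tan(+47.822°) = -0.4105, so H₀ = 1.9938 rad = 114.23°.

H₀ = 1.99 rad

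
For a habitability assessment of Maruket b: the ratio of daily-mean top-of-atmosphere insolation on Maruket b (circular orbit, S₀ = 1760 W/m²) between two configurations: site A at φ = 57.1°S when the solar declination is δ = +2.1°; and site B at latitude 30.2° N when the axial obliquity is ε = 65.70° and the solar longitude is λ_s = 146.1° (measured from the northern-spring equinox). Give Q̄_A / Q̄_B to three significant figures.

Q̄_A / Q̄_B ≈ 0.416

— Configuration A (φ=-57.1°):
cos H₀ = −tan(-57.1°) tan(+2.100°) = 0.0567, H₀ = 1.5141 rad.
Bracket: H₀ sin φ sin δ + cos φ cos δ sin H₀ = 1.5141×-0.83962×0.03664 + 0.54317×0.99933×0.99839 = -0.046579 + 0.541932 = 0.495353.
Q̄ = (S₀/π) × [bracket] = (1760/π) × 0.495353 = 277.51 W/m².
— Configuration B (φ=+30.2°):
Solar declination: sin δ = sin ε · sin λ_s = sin 65.70° × sin 146.1° = 0.50833, so δ = +30.553°.
cos H₀ = −tan(+30.2°) tan(+30.553°) = -0.3436, H₀ = 1.9215 rad.
Bracket: H₀ sin φ sin δ + cos φ cos δ sin H₀ = 1.9215×0.50302×0.50833 + 0.86427×0.86116×0.93913 = 0.491328 + 0.698971 = 1.190299.
Q̄ = (S₀/π) × [bracket] = (1760/π) × 1.190299 = 666.84 W/m².
Ratio Q̄_A / Q̄_B = 277.51 / 666.84 = 0.4162.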